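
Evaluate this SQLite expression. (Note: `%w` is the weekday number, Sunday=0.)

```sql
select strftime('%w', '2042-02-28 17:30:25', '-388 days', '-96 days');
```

4

First apply '-388 days', '-96 days': 2042-02-28 17:30:25 → 2040-11-01 17:30:25.
2040-11-01 is a Thursday; with Sunday=0 that is 4.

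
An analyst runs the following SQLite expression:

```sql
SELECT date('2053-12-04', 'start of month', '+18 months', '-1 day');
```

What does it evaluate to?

`start of month` rewinds 2053-12-04 to 2053-12-01.
Adding +18 months to 2053-12-01 gives 2055-06-01.
Going back 1 day from 2055-06-01 reaches 2055-05-31 (last day of May, 31 days).

2055-05-31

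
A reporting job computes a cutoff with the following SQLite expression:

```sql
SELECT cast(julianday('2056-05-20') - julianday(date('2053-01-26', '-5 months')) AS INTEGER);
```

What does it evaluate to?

1363

Adding -5 months to 2053-01-26 gives 2052-08-26.
5 days remain in August 2052 after the 26th (31 − 26).
Full months from September 2052 through April 2056 contribute their day counts.
Then 20 days into May 2056.
Total: 5 + 30 + 31 + 30 + 31 + 31 + 28 + 31 + 30 + 31 + 30 + 31 + 31 + 30 + 31 + 30 + 31 + 31 + 28 + 31 + 30 + 31 + 30 + 31 + 31 + 30 + 31 + 30 + 31 + 31 + 28 + 31 + 30 + 31 + 30 + 31 + 31 + 30 + 31 + 30 + 31 + 31 + 29 + 31 + 30 + 20 = 1363.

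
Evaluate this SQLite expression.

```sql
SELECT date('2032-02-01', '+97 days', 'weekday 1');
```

2032-05-10

Applying '+97 days' to 2032-02-01: counting 97 days forward gives 2032-05-08.
`weekday 1` advances to the next Monday; 2032-05-08 is a Saturday, so it moves forward to 2032-05-10.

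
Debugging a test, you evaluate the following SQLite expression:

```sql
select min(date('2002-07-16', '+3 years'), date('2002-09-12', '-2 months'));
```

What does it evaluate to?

2002-07-12

date('2002-07-16', '+3 years') → 2005-07-16.
date('2002-09-12', '-2 months') → 2002-07-12.
Earlier of the two is 2002-07-12.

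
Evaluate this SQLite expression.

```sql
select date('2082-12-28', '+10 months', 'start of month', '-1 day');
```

2083-09-30

Adding +10 months to 2082-12-28 gives 2083-10-28.
`start of month` rewinds 2083-10-28 to 2083-10-01.
Going back 1 day from 2083-10-01 reaches 2083-09-30 (last day of September, 30 days).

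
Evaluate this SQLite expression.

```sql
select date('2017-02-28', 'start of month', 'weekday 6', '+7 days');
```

`start of month` rewinds 2017-02-28 to 2017-02-01.
`weekday 6` advances to the next Saturday; 2017-02-01 is a Wednesday, so it moves forward to 2017-02-04.
Advancing 7 more days within February lands on 2017-02-11.

2017-02-11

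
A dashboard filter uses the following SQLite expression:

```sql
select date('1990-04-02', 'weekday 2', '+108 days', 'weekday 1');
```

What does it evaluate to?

1990-07-23

`weekday 2` advances to the next Tuesday; 1990-04-02 is a Monday, so it moves forward to 1990-04-03.
Applying '+108 days' to 1990-04-03: counting 108 days forward gives 1990-07-20.
`weekday 1` advances to the next Monday; 1990-07-20 is a Friday, so it moves forward to 1990-07-23.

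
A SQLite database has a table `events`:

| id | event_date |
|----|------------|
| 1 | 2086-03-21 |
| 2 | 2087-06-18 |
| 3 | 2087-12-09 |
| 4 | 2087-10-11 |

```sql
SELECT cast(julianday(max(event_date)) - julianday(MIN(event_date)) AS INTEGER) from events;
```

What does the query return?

628

MIN = 2086-03-21, MAX = 2087-12-09.
10 days remain in March 2086 after the 21st (31 − 21).
Full months from April 2086 through November 2087 contribute their day counts.
Then 9 days into December 2087.
Total: 10 + 30 + 31 + 30 + 31 + 31 + 30 + 31 + 30 + 31 + 31 + 28 + 31 + 30 + 31 + 30 + 31 + 31 + 30 + 31 + 30 + 9 = 628.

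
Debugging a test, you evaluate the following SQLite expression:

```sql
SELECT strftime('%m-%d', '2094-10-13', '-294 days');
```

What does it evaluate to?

12-23

First apply '-294 days': 2094-10-13 → 2093-12-23.
`%m-%d` extracts the month-day: 12-23.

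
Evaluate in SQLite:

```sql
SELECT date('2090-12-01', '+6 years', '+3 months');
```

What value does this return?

Adding +6 years to 2090-12-01 gives 2096-12-01.
Adding +3 months to 2096-12-01 gives 2097-03-01.

2097-03-01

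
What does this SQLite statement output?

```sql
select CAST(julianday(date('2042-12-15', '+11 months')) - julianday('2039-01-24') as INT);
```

1756

Adding +11 months to 2042-12-15 gives 2043-11-15.
7 days remain in January 2039 after the 24th (31 − 24).
Full months from February 2039 through October 2043 contribute their day counts.
Then 15 days into November 2043.
Total: 7 + 28 + 31 + 30 + 31 + 30 + 31 + 31 + 30 + 31 + 30 + 31 + 31 + 29 + 31 + 30 + 31 + 30 + 31 + 31 + 30 + 31 + 30 + 31 + 31 + 28 + 31 + 30 + 31 + 30 + 31 + 31 + 30 + 31 + 30 + 31 + 31 + 28 + 31 + 30 + 31 + 30 + 31 + 31 + 30 + 31 + 30 + 31 + 31 + 28 + 31 + 30 + 31 + 30 + 31 + 31 + 30 + 31 + 15 = 1756.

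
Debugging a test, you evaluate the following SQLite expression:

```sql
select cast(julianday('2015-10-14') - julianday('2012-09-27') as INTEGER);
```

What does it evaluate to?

1112

3 days remain in September 2012 after the 27th (30 − 27).
Full months from October 2012 through September 2015 contribute their day counts.
Then 14 days into October 2015.
Total: 3 + 31 + 30 + 31 + 31 + 28 + 31 + 30 + 31 + 30 + 31 + 31 + 30 + 31 + 30 + 31 + 31 + 28 + 31 + 30 + 31 + 30 + 31 + 31 + 30 + 31 + 30 + 31 + 31 + 28 + 31 + 30 + 31 + 30 + 31 + 31 + 30 + 14 = 1112.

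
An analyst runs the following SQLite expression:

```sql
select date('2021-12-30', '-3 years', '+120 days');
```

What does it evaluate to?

Adding -3 years to 2021-12-30 gives 2018-12-30.
Applying '+120 days' to 2018-12-30: counting 120 days forward gives 2019-04-29.

2019-04-29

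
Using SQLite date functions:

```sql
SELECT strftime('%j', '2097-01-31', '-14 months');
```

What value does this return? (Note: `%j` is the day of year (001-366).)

First apply '-14 months': 2097-01-31 → 2095-12-01.
Day-of-year for 2095-12-01: days since 2095-01-01 inclusive = 335, zero-padded to 335.

335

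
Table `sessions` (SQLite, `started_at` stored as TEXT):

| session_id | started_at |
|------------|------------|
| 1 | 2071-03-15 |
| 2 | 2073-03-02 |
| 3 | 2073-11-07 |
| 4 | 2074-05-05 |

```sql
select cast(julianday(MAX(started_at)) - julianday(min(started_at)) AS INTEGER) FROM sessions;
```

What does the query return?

MIN = 2071-03-15, MAX = 2074-05-05.
16 days remain in March 2071 after the 15th (31 − 15).
Full months from April 2071 through April 2074 contribute their day counts.
Then 5 days into May 2074.
Total: 16 + 30 + 31 + 30 + 31 + 31 + 30 + 31 + 30 + 31 + 31 + 29 + 31 + 30 + 31 + 30 + 31 + 31 + 30 + 31 + 30 + 31 + 31 + 28 + 31 + 30 + 31 + 30 + 31 + 31 + 30 + 31 + 30 + 31 + 31 + 28 + 31 + 30 + 5 = 1147.

1147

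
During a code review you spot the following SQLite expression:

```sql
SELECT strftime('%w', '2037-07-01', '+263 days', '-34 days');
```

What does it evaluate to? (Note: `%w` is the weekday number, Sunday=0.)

1

First apply '+263 days', '-34 days': 2037-07-01 → 2038-02-15.
2038-02-15 is a Monday; with Sunday=0 that is 1.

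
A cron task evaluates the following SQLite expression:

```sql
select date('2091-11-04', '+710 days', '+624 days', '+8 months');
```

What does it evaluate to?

2096-03-01

Applying '+710 days' to 2091-11-04: counting 710 days forward gives 2093-10-14.
Applying '+624 days' to 2093-10-14: counting 624 days forward gives 2095-06-30.
Adding +8 months to 2095-06-30 targets 2096-02-30. February 2096 has only 29 days, so SQLite normalizes the 1-day overflow forward to 2096-03-01.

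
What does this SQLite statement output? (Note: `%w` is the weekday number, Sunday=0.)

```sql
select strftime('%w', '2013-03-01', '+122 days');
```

1

First apply '+122 days': 2013-03-01 → 2013-07-01.
2013-07-01 is a Monday; with Sunday=0 that is 1.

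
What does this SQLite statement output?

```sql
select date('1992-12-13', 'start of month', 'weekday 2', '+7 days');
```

1992-12-08

`start of month` rewinds 1992-12-13 to 1992-12-01.
`weekday 2` advances to the next Tuesday; 1992-12-01 is already a Tuesday, so it stays at 1992-12-01.
Advancing 7 more days within December lands on 1992-12-08.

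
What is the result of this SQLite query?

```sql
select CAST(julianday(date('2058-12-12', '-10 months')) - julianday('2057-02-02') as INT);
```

375

Adding -10 months to 2058-12-12 gives 2058-02-12.
26 days remain in February 2057 after the 2nd (28 − 2).
Full months from March 2057 through January 2058 contribute their day counts.
Then 12 days into February 2058.
Total: 26 + 31 + 30 + 31 + 30 + 31 + 31 + 30 + 31 + 30 + 31 + 31 + 12 = 375.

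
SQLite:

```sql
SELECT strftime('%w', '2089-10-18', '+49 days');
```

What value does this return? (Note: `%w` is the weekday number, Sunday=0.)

First apply '+49 days': 2089-10-18 → 2089-12-06.
2089-12-06 is a Tuesday; with Sunday=0 that is 2.

2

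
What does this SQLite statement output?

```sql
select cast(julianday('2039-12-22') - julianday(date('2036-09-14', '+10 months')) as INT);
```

891

Adding +10 months to 2036-09-14 gives 2037-07-14.
17 days remain in July 2037 after the 14th (31 − 14).
Full months from August 2037 through November 2039 contribute their day counts.
Then 22 days into December 2039.
Total: 17 + 31 + 30 + 31 + 30 + 31 + 31 + 28 + 31 + 30 + 31 + 30 + 31 + 31 + 30 + 31 + 30 + 31 + 31 + 28 + 31 + 30 + 31 + 30 + 31 + 31 + 30 + 31 + 30 + 22 = 891.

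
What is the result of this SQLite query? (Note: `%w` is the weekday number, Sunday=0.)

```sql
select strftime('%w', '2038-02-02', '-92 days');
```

First apply '-92 days': 2038-02-02 → 2037-11-02.
2037-11-02 is a Monday; with Sunday=0 that is 1.

1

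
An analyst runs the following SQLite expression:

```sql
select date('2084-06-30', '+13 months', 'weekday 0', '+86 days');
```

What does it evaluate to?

2085-10-30

Adding +13 months to 2084-06-30 gives 2085-07-30.
`weekday 0` advances to the next Sunday; 2085-07-30 is a Monday, so it moves forward to 2085-08-05.
Applying '+86 days' to 2085-08-05: counting 86 days forward gives 2085-10-30.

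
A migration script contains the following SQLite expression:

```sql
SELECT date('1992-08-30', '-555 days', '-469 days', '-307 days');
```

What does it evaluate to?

1989-01-07

Applying '-555 days' to 1992-08-30: counting 555 days back gives 1991-02-22.
Applying '-469 days' to 1991-02-22: counting 469 days back gives 1989-11-10.
Applying '-307 days' to 1989-11-10: counting 307 days back gives 1989-01-07.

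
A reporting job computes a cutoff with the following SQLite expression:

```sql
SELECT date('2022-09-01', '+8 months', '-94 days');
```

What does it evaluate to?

2023-01-27

Adding +8 months to 2022-09-01 gives 2023-05-01.
Applying '-94 days' to 2023-05-01: counting 94 days back gives 2023-01-27.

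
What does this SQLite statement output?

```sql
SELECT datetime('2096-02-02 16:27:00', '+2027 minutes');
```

2027 minutes = 33h 47m; +2027 minutes from 2096-02-02 16:27:00 is 2096-02-04 02:14:00 (crosses midnight).

2096-02-04 02:14:00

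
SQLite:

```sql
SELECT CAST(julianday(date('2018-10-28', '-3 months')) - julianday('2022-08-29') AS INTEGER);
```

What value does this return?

Adding -3 months to 2018-10-28 gives 2018-07-28.
3 days remain in July 2018 after the 28th (31 − 28).
Full months from August 2018 through July 2022 contribute their day counts.
Then 29 days into August 2022.
Total: 3 + 31 + 30 + 31 + 30 + 31 + 31 + 28 + 31 + 30 + 31 + 30 + 31 + 31 + 30 + 31 + 30 + 31 + 31 + 29 + 31 + 30 + 31 + 30 + 31 + 31 + 30 + 31 + 30 + 31 + 31 + 28 + 31 + 30 + 31 + 30 + 31 + 31 + 30 + 31 + 30 + 31 + 31 + 28 + 31 + 30 + 31 + 30 + 31 + 29 = 1493.
The subtraction is earlier − later, so the result is −1493 → -1493.

-1493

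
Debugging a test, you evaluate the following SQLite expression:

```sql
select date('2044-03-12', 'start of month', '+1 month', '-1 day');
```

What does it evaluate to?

`start of month` rewinds 2044-03-12 to 2044-03-01.
Adding +1 month to 2044-03-01 gives 2044-04-01.
Going back 1 day from 2044-04-01 reaches 2044-03-31 (last day of March, 31 days).

2044-03-31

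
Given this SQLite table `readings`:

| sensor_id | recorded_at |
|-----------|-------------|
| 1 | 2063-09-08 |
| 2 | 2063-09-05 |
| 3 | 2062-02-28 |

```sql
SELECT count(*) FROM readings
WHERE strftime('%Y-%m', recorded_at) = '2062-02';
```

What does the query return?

1

Rows with year-month 2062-02: 2062-02-28 → 1.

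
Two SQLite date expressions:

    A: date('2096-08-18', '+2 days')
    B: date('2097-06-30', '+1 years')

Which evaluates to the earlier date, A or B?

A

A = 2096-08-20.
B = 2098-06-30.
A is earlier.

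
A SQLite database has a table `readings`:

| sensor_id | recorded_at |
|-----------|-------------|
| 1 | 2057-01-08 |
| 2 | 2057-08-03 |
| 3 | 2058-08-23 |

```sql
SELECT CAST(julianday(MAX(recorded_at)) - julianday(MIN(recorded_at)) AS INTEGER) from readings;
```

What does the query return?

MIN = 2057-01-08, MAX = 2058-08-23.
23 days remain in January 2057 after the 8th (31 − 8).
Full months from February 2057 through July 2058 contribute their day counts.
Then 23 days into August 2058.
Total: 23 + 28 + 31 + 30 + 31 + 30 + 31 + 31 + 30 + 31 + 30 + 31 + 31 + 28 + 31 + 30 + 31 + 30 + 31 + 23 = 592.

592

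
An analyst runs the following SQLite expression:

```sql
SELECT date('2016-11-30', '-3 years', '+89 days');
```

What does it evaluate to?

Adding -3 years to 2016-11-30 gives 2013-11-30.
Applying '+89 days' to 2013-11-30: counting 89 days forward gives 2014-02-27.

2014-02-27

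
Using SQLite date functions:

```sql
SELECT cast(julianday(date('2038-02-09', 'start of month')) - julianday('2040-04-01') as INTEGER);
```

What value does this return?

-790

`start of month` rewinds 2038-02-09 to 2038-02-01.
27 days remain in February 2038 after the 1st (28 − 1).
Full months from March 2038 through March 2040 contribute their day counts.
Then 1 day into April 2040.
Total: 27 + 31 + 30 + 31 + 30 + 31 + 31 + 30 + 31 + 30 + 31 + 31 + 28 + 31 + 30 + 31 + 30 + 31 + 31 + 30 + 31 + 30 + 31 + 31 + 29 + 31 + 1 = 790.
The subtraction is earlier − later, so the result is −790 → -790.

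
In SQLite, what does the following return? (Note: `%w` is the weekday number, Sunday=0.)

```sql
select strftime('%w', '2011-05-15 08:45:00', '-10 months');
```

First apply '-10 months': 2011-05-15 08:45:00 → 2010-07-15 08:45:00.
2010-07-15 is a Thursday; with Sunday=0 that is 4.

4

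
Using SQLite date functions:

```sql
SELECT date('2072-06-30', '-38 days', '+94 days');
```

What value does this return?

2072-08-25

Going back 30 days from 2072-06-30 reaches 2072-05-31 (last day of May, 31 days).
Going back 8 days within May lands on 2072-05-23.
Applying '+94 days' to 2072-05-23: counting 94 days forward gives 2072-08-25.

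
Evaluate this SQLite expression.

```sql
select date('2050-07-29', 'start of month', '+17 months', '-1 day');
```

`start of month` rewinds 2050-07-29 to 2050-07-01.
Adding +17 months to 2050-07-01 gives 2051-12-01.
Going back 1 day from 2051-12-01 reaches 2051-11-30 (last day of November, 30 days).

2051-11-30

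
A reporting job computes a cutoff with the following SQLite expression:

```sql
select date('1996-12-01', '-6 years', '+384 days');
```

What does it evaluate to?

1991-12-20

Adding -6 years to 1996-12-01 gives 1990-12-01.
Applying '+384 days' to 1990-12-01: counting 384 days forward gives 1991-12-20.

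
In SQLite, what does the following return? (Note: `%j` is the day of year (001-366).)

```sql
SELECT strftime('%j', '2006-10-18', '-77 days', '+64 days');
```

First apply '-77 days', '+64 days': 2006-10-18 → 2006-10-05.
Day-of-year for 2006-10-05: days since 2006-01-01 inclusive = 278, zero-padded to 278.

278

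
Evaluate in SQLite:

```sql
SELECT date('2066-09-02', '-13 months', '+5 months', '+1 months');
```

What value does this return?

2066-02-02

Adding -13 months to 2066-09-02 gives 2065-08-02.
Adding +5 months to 2065-08-02 gives 2066-01-02.
Adding +1 month to 2066-01-02 gives 2066-02-02.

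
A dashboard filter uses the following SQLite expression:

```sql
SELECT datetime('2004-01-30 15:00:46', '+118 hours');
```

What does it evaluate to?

2004-02-04 13:00:46

+118 hours from 2004-01-30 15:00:46 is 2004-02-04 13:00:46 (crosses midnight).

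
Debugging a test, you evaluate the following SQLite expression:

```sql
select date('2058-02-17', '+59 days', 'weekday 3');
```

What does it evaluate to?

Applying '+59 days' to 2058-02-17: counting 59 days forward gives 2058-04-17.
`weekday 3` advances to the next Wednesday; 2058-04-17 is already a Wednesday, so it stays at 2058-04-17.

2058-04-17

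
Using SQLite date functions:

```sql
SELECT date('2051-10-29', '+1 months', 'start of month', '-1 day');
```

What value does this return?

Adding +1 month to 2051-10-29 gives 2051-11-29.
`start of month` rewinds 2051-11-29 to 2051-11-01.
Going back 1 day from 2051-11-01 reaches 2051-10-31 (last day of October, 31 days).

2051-10-31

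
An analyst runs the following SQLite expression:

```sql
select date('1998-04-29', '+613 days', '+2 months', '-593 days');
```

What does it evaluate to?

1998-07-18

Applying '+613 days' to 1998-04-29: counting 613 days forward gives 2000-01-02.
Adding +2 months to 2000-01-02 gives 2000-03-02.
Applying '-593 days' to 2000-03-02: counting 593 days back gives 1998-07-18.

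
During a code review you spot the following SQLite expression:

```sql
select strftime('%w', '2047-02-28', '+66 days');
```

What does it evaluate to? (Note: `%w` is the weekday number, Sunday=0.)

0

First apply '+66 days': 2047-02-28 → 2047-05-05.
2047-05-05 is a Sunday; with Sunday=0 that is 0.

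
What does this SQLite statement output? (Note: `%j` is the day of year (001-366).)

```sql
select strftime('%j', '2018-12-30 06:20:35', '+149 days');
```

First apply '+149 days': 2018-12-30 06:20:35 → 2019-05-28 06:20:35.
Day-of-year for 2019-05-28: days since 2019-01-01 inclusive = 148, zero-padded to 148.

148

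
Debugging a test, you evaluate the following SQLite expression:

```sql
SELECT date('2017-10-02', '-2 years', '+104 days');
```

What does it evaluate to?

2016-01-14

Adding -2 years to 2017-10-02 gives 2015-10-02.
Applying '+104 days' to 2015-10-02: counting 104 days forward gives 2016-01-14.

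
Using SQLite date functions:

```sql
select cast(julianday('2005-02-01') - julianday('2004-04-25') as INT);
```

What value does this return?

282

5 days remain in April 2004 after the 25th (30 − 25).
Full months from May 2004 through January 2005 contribute their day counts.
Then 1 day into February 2005.
Total: 5 + 31 + 30 + 31 + 31 + 30 + 31 + 30 + 31 + 31 + 1 = 282.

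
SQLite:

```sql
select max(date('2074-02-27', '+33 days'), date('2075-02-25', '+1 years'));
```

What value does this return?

date('2074-02-27', '+33 days') → 2074-04-01.
date('2075-02-25', '+1 years') → 2076-02-25.
Later of the two is 2076-02-25.

2076-02-25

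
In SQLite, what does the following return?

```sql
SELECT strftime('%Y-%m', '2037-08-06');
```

2037-08

`%Y-%m` extracts the year-month: 2037-08.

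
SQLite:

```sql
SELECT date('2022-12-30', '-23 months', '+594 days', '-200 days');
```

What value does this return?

Adding -23 months to 2022-12-30 gives 2021-01-30.
Applying '+594 days' to 2021-01-30: counting 594 days forward gives 2022-09-16.
Applying '-200 days' to 2022-09-16: counting 200 days back gives 2022-02-28.

2022-02-28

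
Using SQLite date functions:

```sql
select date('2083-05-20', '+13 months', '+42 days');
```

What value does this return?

Adding +13 months to 2083-05-20 gives 2084-06-20.
Applying '+42 days' to 2084-06-20: counting 42 days forward gives 2084-08-01.

2084-08-01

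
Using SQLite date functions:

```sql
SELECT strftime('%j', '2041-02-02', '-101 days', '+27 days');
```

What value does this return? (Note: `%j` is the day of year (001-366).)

325

First apply '-101 days', '+27 days': 2041-02-02 → 2040-11-20.
Day-of-year for 2040-11-20: days since 2040-01-01 inclusive = 325, zero-padded to 325.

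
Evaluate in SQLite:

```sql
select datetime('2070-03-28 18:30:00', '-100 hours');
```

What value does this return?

2070-03-24 14:30:00

-100 hours from 2070-03-28 18:30:00 is 2070-03-24 14:30:00 (crosses midnight).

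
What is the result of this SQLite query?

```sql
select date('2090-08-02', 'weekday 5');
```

2090-08-04

`weekday 5` advances to the next Friday; 2090-08-02 is a Wednesday, so it moves forward to 2090-08-04.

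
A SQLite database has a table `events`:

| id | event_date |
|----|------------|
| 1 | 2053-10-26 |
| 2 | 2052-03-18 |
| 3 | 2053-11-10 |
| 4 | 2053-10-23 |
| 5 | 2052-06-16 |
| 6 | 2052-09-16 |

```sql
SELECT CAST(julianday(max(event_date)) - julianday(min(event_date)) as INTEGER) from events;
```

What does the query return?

MIN = 2052-03-18, MAX = 2053-11-10.
13 days remain in March 2052 after the 18th (31 − 18).
Full months from April 2052 through October 2053 contribute their day counts.
Then 10 days into November 2053.
Total: 13 + 30 + 31 + 30 + 31 + 31 + 30 + 31 + 30 + 31 + 31 + 28 + 31 + 30 + 31 + 30 + 31 + 31 + 30 + 31 + 10 = 602.

602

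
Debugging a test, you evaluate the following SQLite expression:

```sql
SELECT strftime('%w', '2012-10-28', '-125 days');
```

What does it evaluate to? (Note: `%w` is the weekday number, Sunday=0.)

1

First apply '-125 days': 2012-10-28 → 2012-06-25.
2012-06-25 is a Monday; with Sunday=0 that is 1.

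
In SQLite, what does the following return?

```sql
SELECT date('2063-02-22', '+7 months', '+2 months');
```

2063-11-22

Adding +7 months to 2063-02-22 gives 2063-09-22.
Adding +2 months to 2063-09-22 gives 2063-11-22.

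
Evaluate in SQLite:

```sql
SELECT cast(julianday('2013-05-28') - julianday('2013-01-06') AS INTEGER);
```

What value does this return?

142

25 days remain in January 2013 after the 6th (31 − 6).
February 2013: 28 days.
March 2013: 31 days.
April 2013: 30 days.
Then 28 days into May 2013.
Total: 25 + 28 + 31 + 30 + 28 = 142.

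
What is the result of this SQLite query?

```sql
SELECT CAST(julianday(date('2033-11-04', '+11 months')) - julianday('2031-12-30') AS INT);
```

1009

Adding +11 months to 2033-11-04 gives 2034-10-04.
1 day remains in December 2031 after the 30th (31 − 30).
Full months from January 2032 through September 2034 contribute their day counts.
Then 4 days into October 2034.
Total: 1 + 31 + 29 + 31 + 30 + 31 + 30 + 31 + 31 + 30 + 31 + 30 + 31 + 31 + 28 + 31 + 30 + 31 + 30 + 31 + 31 + 30 + 31 + 30 + 31 + 31 + 28 + 31 + 30 + 31 + 30 + 31 + 31 + 30 + 4 = 1009.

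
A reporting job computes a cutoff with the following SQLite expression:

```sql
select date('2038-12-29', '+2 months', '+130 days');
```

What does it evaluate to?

2039-07-09

Adding +2 months to 2038-12-29 targets 2039-02-29. February 2039 has only 28 days, so SQLite normalizes the 1-day overflow forward to 2039-03-01.
Applying '+130 days' to 2039-03-01: counting 130 days forward gives 2039-07-09.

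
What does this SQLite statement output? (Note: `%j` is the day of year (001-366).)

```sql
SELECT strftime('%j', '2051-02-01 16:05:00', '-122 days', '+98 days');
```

008

First apply '-122 days', '+98 days': 2051-02-01 16:05:00 → 2051-01-08 16:05:00.
Day-of-year for 2051-01-08: days since 2051-01-01 inclusive = 8, zero-padded to 008.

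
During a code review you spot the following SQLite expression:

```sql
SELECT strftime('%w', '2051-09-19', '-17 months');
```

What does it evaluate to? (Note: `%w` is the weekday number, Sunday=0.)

2

First apply '-17 months': 2051-09-19 → 2050-04-19.
2050-04-19 is a Tuesday; with Sunday=0 that is 2.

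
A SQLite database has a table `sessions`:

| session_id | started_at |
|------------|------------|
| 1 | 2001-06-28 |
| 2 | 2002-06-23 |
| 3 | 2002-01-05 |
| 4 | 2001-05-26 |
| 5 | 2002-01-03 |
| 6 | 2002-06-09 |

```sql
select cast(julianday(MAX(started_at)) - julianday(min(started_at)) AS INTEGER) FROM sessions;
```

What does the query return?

393

MIN = 2001-05-26, MAX = 2002-06-23.
5 days remain in May 2001 after the 26th (31 − 26).
Full months from June 2001 through May 2002 contribute their day counts.
Then 23 days into June 2002.
Total: 5 + 30 + 31 + 31 + 30 + 31 + 30 + 31 + 31 + 28 + 31 + 30 + 31 + 23 = 393.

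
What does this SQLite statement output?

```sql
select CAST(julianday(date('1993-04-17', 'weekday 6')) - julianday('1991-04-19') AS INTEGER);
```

729

`weekday 6` advances to the next Saturday; 1993-04-17 is already a Saturday, so it stays at 1993-04-17.
11 days remain in April 1991 after the 19th (30 − 19).
Full months from May 1991 through March 1993 contribute their day counts.
Then 17 days into April 1993.
Total: 11 + 31 + 30 + 31 + 31 + 30 + 31 + 30 + 31 + 31 + 29 + 31 + 30 + 31 + 30 + 31 + 31 + 30 + 31 + 30 + 31 + 31 + 28 + 31 + 17 = 729.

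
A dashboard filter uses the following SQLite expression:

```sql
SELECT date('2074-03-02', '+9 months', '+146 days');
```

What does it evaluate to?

Adding +9 months to 2074-03-02 gives 2074-12-02.
Applying '+146 days' to 2074-12-02: counting 146 days forward gives 2075-04-27.

2075-04-27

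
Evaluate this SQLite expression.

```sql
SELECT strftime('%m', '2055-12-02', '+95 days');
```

First apply '+95 days': 2055-12-02 → 2056-03-06.
`%m` extracts the 2-digit month (01-12): 03.

03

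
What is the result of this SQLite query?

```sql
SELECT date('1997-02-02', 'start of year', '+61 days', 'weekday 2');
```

1997-03-04

`start of year` rewinds 1997-02-02 to 1997-01-01.
Applying '+61 days' to 1997-01-01: counting 61 days forward gives 1997-03-03.
`weekday 2` advances to the next Tuesday; 1997-03-03 is a Monday, so it moves forward to 1997-03-04.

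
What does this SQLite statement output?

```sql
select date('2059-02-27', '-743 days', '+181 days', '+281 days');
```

Applying '-743 days' to 2059-02-27: counting 743 days back gives 2057-02-14.
Applying '+181 days' to 2057-02-14: counting 181 days forward gives 2057-08-14.
Applying '+281 days' to 2057-08-14: counting 281 days forward gives 2058-05-22.

2058-05-22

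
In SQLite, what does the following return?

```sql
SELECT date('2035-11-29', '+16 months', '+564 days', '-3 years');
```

Adding +16 months to 2035-11-29 gives 2037-03-29.
Applying '+564 days' to 2037-03-29: counting 564 days forward gives 2038-10-14.
Adding -3 years to 2038-10-14 gives 2035-10-14.

2035-10-14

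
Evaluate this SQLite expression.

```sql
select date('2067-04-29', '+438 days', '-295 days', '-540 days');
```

2066-03-28

Applying '+438 days' to 2067-04-29: counting 438 days forward gives 2068-07-10.
Applying '-295 days' to 2068-07-10: counting 295 days back gives 2067-09-19.
Applying '-540 days' to 2067-09-19: counting 540 days back gives 2066-03-28.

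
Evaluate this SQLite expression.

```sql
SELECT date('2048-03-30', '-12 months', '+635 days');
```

2048-12-24

Adding -12 months to 2048-03-30 gives 2047-03-30.
Applying '+635 days' to 2047-03-30: counting 635 days forward gives 2048-12-24.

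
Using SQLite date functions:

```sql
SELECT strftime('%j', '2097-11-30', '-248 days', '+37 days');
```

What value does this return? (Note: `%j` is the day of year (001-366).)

First apply '-248 days', '+37 days': 2097-11-30 → 2097-05-03.
Day-of-year for 2097-05-03: days since 2097-01-01 inclusive = 123, zero-padded to 123.

123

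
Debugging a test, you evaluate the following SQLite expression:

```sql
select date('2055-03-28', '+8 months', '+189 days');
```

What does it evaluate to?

Adding +8 months to 2055-03-28 gives 2055-11-28.
Applying '+189 days' to 2055-11-28: counting 189 days forward gives 2056-06-04.

2056-06-04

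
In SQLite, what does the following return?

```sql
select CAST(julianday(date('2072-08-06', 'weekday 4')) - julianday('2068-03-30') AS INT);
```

1595

`weekday 4` advances to the next Thursday; 2072-08-06 is a Saturday, so it moves forward to 2072-08-11.
1 day remains in March 2068 after the 30th (31 − 30).
Full months from April 2068 through July 2072 contribute their day counts.
Then 11 days into August 2072.
Total: 1 + 30 + 31 + 30 + 31 + 31 + 30 + 31 + 30 + 31 + 31 + 28 + 31 + 30 + 31 + 30 + 31 + 31 + 30 + 31 + 30 + 31 + 31 + 28 + 31 + 30 + 31 + 30 + 31 + 31 + 30 + 31 + 30 + 31 + 31 + 28 + 31 + 30 + 31 + 30 + 31 + 31 + 30 + 31 + 30 + 31 + 31 + 29 + 31 + 30 + 31 + 30 + 31 + 11 = 1595.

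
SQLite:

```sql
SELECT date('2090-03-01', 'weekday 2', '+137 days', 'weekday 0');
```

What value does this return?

`weekday 2` advances to the next Tuesday; 2090-03-01 is a Wednesday, so it moves forward to 2090-03-07.
Applying '+137 days' to 2090-03-07: counting 137 days forward gives 2090-07-22.
`weekday 0` advances to the next Sunday; 2090-07-22 is a Saturday, so it moves forward to 2090-07-23.

2090-07-23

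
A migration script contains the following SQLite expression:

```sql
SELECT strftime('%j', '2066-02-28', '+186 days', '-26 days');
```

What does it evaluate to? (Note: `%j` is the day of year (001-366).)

First apply '+186 days', '-26 days': 2066-02-28 → 2066-08-07.
Day-of-year for 2066-08-07: days since 2066-01-01 inclusive = 219, zero-padded to 219.

219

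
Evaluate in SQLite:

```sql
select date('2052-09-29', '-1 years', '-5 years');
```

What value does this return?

2046-09-29

Adding -1 year to 2052-09-29 gives 2051-09-29.
Adding -5 years to 2051-09-29 gives 2046-09-29.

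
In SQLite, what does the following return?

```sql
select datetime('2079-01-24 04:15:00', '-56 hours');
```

2079-01-21 20:15:00

-56 hours from 2079-01-24 04:15:00 is 2079-01-21 20:15:00 (crosses midnight).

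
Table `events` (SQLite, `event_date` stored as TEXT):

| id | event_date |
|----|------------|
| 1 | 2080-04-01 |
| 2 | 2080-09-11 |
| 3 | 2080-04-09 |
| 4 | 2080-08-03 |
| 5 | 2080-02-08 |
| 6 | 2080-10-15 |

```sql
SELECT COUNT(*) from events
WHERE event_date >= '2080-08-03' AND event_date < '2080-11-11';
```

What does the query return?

Rows in [2080-08-03, 2080-11-11): 2080-09-11, 2080-08-03, 2080-10-15 → 3 rows.

3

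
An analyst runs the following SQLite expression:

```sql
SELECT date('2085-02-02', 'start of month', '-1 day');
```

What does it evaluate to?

2085-01-31

`start of month` rewinds 2085-02-02 to 2085-02-01.
Going back 1 day from 2085-02-01 reaches 2085-01-31 (last day of January, 31 days).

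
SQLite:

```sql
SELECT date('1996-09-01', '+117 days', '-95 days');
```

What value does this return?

1996-09-23

Applying '+117 days' to 1996-09-01: counting 117 days forward gives 1996-12-27.
Applying '-95 days' to 1996-12-27: counting 95 days back gives 1996-09-23.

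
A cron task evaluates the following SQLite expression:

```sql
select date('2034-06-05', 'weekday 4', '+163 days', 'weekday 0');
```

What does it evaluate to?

`weekday 4` advances to the next Thursday; 2034-06-05 is a Monday, so it moves forward to 2034-06-08.
Applying '+163 days' to 2034-06-08: counting 163 days forward gives 2034-11-18.
`weekday 0` advances to the next Sunday; 2034-11-18 is a Saturday, so it moves forward to 2034-11-19.

2034-11-19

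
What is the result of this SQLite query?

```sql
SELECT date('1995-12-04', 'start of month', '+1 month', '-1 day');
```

`start of month` rewinds 1995-12-04 to 1995-12-01.
Adding +1 month to 1995-12-01 gives 1996-01-01.
Going back 1 day from 1996-01-01 reaches 1995-12-31 (last day of December, 31 days).

1995-12-31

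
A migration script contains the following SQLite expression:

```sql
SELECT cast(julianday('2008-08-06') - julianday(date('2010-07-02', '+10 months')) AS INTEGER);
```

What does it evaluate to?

-999

Adding +10 months to 2010-07-02 gives 2011-05-02.
25 days remain in August 2008 after the 6th (31 − 6).
Full months from September 2008 through April 2011 contribute their day counts.
Then 2 days into May 2011.
Total: 25 + 30 + 31 + 30 + 31 + 31 + 28 + 31 + 30 + 31 + 30 + 31 + 31 + 30 + 31 + 30 + 31 + 31 + 28 + 31 + 30 + 31 + 30 + 31 + 31 + 30 + 31 + 30 + 31 + 31 + 28 + 31 + 30 + 2 = 999.
The subtraction is earlier − later, so the result is −999 → -999.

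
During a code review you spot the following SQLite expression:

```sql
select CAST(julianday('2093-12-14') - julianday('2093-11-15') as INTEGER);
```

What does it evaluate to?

29

15 days remain in November 2093 after the 15th (30 − 15).
Then 14 days into December 2093.
Total: 15 + 14 = 29.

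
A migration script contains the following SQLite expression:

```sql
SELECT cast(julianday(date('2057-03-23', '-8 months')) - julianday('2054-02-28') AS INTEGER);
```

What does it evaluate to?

Adding -8 months to 2057-03-23 gives 2056-07-23.
0 days remain in February 2054 after the 28th (28 − 28).
Full months from March 2054 through June 2056 contribute their day counts.
Then 23 days into July 2056.
Total: 0 + 31 + 30 + 31 + 30 + 31 + 31 + 30 + 31 + 30 + 31 + 31 + 28 + 31 + 30 + 31 + 30 + 31 + 31 + 30 + 31 + 30 + 31 + 31 + 29 + 31 + 30 + 31 + 30 + 23 = 876.

876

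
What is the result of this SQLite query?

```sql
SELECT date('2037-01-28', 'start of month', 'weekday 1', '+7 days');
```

`start of month` rewinds 2037-01-28 to 2037-01-01.
`weekday 1` advances to the next Monday; 2037-01-01 is a Thursday, so it moves forward to 2037-01-05.
Advancing 7 more days within January lands on 2037-01-12.

2037-01-12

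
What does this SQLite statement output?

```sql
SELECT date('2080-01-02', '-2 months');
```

2079-11-02

Adding -2 months to 2080-01-02 gives 2079-11-02.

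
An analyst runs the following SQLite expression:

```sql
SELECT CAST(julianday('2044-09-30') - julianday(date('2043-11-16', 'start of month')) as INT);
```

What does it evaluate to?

`start of month` rewinds 2043-11-16 to 2043-11-01.
29 days remain in November 2043 after the 1st (30 − 1).
Full months from December 2043 through August 2044 contribute their day counts.
Then 30 days into September 2044.
Total: 29 + 31 + 31 + 29 + 31 + 30 + 31 + 30 + 31 + 31 + 30 = 334.

334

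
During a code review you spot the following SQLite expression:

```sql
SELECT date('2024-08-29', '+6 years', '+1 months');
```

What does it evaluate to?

Adding +6 years to 2024-08-29 gives 2030-08-29.
Adding +1 month to 2030-08-29 gives 2030-09-29.

2030-09-29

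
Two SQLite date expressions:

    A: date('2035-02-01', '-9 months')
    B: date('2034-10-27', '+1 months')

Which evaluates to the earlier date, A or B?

A = 2034-05-01.
B = 2034-11-27.
A is earlier.

A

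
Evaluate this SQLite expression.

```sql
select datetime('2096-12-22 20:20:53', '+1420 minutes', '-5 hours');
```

1420 minutes = 23h 40m; +1420 minutes from 2096-12-22 20:20:53 is 2096-12-23 20:00:53 (crosses midnight).
-5 hours from 2096-12-23 20:00:53 is 2096-12-23 15:00:53.

2096-12-23 15:00:53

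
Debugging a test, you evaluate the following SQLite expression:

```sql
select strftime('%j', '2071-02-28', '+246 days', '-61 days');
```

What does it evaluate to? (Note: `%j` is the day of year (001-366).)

First apply '+246 days', '-61 days': 2071-02-28 → 2071-09-01.
Day-of-year for 2071-09-01: days since 2071-01-01 inclusive = 244, zero-padded to 244.

244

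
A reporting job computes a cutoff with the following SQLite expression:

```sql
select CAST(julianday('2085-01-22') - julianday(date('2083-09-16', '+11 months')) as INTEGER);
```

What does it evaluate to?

Adding +11 months to 2083-09-16 gives 2084-08-16.
15 days remain in August 2084 after the 16th (31 − 16).
September 2084: 30 days.
October 2084: 31 days.
November 2084: 30 days.
December 2084: 31 days.
Then 22 days into January 2085.
Total: 15 + 30 + 31 + 30 + 31 + 22 = 159.

159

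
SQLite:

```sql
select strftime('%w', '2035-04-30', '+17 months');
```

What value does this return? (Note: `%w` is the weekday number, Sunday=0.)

First apply '+17 months': 2035-04-30 → 2036-09-30.
2036-09-30 is a Tuesday; with Sunday=0 that is 2.

2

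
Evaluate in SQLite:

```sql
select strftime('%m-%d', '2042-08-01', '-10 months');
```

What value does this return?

10-01

First apply '-10 months': 2042-08-01 → 2041-10-01.
`%m-%d` extracts the month-day: 10-01.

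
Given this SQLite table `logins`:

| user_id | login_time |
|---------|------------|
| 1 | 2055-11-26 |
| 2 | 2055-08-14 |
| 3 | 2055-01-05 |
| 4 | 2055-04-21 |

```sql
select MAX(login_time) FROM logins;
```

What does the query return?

MAX over {2055-01-05, 2055-04-21, 2055-08-14, 2055-11-26}.

2055-11-26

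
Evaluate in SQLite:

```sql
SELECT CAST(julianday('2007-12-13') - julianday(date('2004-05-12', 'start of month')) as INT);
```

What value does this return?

1321

`start of month` rewinds 2004-05-12 to 2004-05-01.
30 days remain in May 2004 after the 1st (31 − 1).
Full months from June 2004 through November 2007 contribute their day counts.
Then 13 days into December 2007.
Total: 30 + 30 + 31 + 31 + 30 + 31 + 30 + 31 + 31 + 28 + 31 + 30 + 31 + 30 + 31 + 31 + 30 + 31 + 30 + 31 + 31 + 28 + 31 + 30 + 31 + 30 + 31 + 31 + 30 + 31 + 30 + 31 + 31 + 28 + 31 + 30 + 31 + 30 + 31 + 31 + 30 + 31 + 30 + 13 = 1321.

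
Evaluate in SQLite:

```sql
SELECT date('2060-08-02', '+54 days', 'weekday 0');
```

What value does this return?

2060-09-26

Applying '+54 days' to 2060-08-02: counting 54 days forward gives 2060-09-25.
`weekday 0` advances to the next Sunday; 2060-09-25 is a Saturday, so it moves forward to 2060-09-26.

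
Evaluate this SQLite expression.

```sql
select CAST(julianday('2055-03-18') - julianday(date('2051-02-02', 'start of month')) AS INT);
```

1506

`start of month` rewinds 2051-02-02 to 2051-02-01.
27 days remain in February 2051 after the 1st (28 − 1).
Full months from March 2051 through February 2055 contribute their day counts.
Then 18 days into March 2055.
Total: 27 + 31 + 30 + 31 + 30 + 31 + 31 + 30 + 31 + 30 + 31 + 31 + 29 + 31 + 30 + 31 + 30 + 31 + 31 + 30 + 31 + 30 + 31 + 31 + 28 + 31 + 30 + 31 + 30 + 31 + 31 + 30 + 31 + 30 + 31 + 31 + 28 + 31 + 30 + 31 + 30 + 31 + 31 + 30 + 31 + 30 + 31 + 31 + 28 + 18 = 1506.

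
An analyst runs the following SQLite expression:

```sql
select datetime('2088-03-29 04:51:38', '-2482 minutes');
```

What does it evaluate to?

2482 minutes = 41h 22m; -2482 minutes from 2088-03-29 04:51:38 is 2088-03-27 11:29:38 (crosses midnight).

2088-03-27 11:29:38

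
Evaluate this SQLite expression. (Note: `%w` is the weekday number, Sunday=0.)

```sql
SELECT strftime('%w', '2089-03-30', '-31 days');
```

0

First apply '-31 days': 2089-03-30 → 2089-02-27.
2089-02-27 is a Sunday; with Sunday=0 that is 0.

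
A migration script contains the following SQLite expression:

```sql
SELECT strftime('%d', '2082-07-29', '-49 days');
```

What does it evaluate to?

10

First apply '-49 days': 2082-07-29 → 2082-06-10.
`%d` extracts the 2-digit day of month: 10.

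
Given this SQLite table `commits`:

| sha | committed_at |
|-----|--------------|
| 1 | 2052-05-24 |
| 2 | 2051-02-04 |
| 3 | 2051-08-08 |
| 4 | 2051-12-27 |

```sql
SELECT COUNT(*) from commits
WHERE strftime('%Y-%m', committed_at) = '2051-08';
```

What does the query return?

Rows with year-month 2051-08: 2051-08-08 → 1.

1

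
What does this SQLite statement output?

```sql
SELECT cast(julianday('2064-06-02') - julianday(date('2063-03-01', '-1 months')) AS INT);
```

Adding -1 month to 2063-03-01 gives 2063-02-01.
27 days remain in February 2063 after the 1st (28 − 1).
Full months from March 2063 through May 2064 contribute their day counts.
Then 2 days into June 2064.
Total: 27 + 31 + 30 + 31 + 30 + 31 + 31 + 30 + 31 + 30 + 31 + 31 + 29 + 31 + 30 + 31 + 2 = 487.

487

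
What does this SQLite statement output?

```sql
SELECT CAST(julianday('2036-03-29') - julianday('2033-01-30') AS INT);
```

1 day remains in January 2033 after the 30th (31 − 30).
Full months from February 2033 through February 2036 contribute their day counts.
Then 29 days into March 2036.
Total: 1 + 28 + 31 + 30 + 31 + 30 + 31 + 31 + 30 + 31 + 30 + 31 + 31 + 28 + 31 + 30 + 31 + 30 + 31 + 31 + 30 + 31 + 30 + 31 + 31 + 28 + 31 + 30 + 31 + 30 + 31 + 31 + 30 + 31 + 30 + 31 + 31 + 29 + 29 = 1154.

1154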